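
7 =7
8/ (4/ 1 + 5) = 0.89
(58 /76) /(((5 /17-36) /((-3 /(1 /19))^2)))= -84303 /1214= -69.44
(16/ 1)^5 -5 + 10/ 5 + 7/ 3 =3145726/ 3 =1048575.33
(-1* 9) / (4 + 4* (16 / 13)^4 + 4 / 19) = -1627977 / 2421872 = -0.67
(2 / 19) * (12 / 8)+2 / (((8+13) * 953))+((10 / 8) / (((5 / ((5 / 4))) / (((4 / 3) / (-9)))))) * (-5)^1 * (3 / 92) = 69493733 / 419792688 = 0.17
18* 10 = 180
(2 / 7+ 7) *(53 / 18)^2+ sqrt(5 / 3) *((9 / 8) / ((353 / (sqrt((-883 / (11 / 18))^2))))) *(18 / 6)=71523 *sqrt(15) / 15532+ 47753 / 756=81.00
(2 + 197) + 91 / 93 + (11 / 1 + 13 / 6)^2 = 373.34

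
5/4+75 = 305/4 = 76.25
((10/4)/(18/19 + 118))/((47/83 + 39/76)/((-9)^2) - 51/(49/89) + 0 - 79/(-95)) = -594615735/2596784685398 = -0.00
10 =10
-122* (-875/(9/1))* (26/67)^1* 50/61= 3772.80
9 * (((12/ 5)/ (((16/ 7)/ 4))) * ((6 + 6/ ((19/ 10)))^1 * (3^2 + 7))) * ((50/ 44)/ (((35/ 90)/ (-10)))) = -33825600/ 209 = -161844.98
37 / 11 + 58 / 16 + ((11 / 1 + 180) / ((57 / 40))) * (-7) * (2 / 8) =-1141505 / 5016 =-227.57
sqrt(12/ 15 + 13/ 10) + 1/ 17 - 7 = -118/ 17 + sqrt(210)/ 10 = -5.49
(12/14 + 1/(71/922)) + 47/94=14257/994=14.34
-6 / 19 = -0.32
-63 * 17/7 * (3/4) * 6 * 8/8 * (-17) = 23409/2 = 11704.50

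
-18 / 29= -0.62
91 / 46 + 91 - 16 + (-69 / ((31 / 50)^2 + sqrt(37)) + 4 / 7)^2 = 2768235334265656083005 / 13286149637435932446 - 199497535700000000*sqrt(37) / 41261334277751343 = 178.94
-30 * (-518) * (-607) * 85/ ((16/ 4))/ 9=-66815525/ 3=-22271841.67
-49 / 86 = -0.57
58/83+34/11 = 3460/913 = 3.79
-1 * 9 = -9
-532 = -532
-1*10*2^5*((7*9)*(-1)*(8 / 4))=40320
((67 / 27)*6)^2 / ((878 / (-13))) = -116714 / 35559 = -3.28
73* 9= 657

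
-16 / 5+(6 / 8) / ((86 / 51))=-4739 / 1720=-2.76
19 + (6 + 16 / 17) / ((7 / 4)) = 2733 / 119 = 22.97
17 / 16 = 1.06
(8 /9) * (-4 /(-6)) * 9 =16 /3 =5.33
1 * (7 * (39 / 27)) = 91 / 9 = 10.11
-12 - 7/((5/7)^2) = -643/25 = -25.72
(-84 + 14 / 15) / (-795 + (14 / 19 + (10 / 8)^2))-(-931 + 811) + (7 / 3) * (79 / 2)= 1534601633 / 7229430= 212.27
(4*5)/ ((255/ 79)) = 316/ 51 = 6.20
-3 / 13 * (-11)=33 / 13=2.54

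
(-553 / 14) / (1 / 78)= -3081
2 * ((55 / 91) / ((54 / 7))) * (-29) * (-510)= 271150 / 117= 2317.52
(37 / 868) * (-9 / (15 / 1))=-111 / 4340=-0.03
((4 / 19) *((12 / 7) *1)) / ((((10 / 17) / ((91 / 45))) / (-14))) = -24752 / 1425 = -17.37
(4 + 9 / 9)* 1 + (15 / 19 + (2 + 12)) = 19.79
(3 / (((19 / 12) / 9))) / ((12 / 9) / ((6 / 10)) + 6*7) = 1458 / 3781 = 0.39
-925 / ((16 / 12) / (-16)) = 11100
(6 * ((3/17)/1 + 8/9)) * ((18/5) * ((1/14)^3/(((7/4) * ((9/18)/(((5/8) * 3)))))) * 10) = 0.18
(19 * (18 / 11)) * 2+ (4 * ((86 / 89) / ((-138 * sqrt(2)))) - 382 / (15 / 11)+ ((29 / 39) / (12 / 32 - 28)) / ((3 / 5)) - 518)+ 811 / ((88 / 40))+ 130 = -337557983 / 1422135 - 86 * sqrt(2) / 6141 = -237.38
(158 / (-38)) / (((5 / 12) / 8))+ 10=-6634 / 95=-69.83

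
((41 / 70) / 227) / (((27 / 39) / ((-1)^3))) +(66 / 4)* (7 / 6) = 5504819 / 286020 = 19.25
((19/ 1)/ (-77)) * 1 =-0.25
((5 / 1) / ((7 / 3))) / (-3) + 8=7.29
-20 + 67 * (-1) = -87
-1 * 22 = -22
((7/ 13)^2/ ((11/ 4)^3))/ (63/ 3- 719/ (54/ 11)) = -0.00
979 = 979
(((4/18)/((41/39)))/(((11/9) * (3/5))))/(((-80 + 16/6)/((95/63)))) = -6175/1098636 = -0.01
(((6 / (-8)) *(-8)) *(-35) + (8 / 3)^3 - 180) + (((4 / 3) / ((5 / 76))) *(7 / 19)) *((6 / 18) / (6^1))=-16678 / 45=-370.62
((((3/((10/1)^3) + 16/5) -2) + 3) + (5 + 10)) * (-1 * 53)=-1017759/1000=-1017.76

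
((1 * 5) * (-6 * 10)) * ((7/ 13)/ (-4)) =525/ 13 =40.38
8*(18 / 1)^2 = 2592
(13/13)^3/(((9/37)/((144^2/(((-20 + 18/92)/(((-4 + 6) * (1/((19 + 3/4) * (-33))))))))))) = 10457088/791659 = 13.21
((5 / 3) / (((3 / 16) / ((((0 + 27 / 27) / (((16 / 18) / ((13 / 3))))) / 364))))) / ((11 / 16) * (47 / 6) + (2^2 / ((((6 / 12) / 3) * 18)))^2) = 0.02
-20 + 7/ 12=-233/ 12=-19.42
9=9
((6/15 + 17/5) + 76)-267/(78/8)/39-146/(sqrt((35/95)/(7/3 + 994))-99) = 73*sqrt(24339)/39757755 + 108274406648/1343812119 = 80.57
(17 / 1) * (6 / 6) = 17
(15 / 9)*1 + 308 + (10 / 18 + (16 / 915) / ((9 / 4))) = 2554744 / 8235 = 310.23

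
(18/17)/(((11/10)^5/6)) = 10800000/2737867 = 3.94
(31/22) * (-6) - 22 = -30.45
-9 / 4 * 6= -27 / 2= -13.50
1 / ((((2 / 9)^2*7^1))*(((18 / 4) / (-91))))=-117 / 2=-58.50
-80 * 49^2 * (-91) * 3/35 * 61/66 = 15231944/11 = 1384722.18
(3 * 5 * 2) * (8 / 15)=16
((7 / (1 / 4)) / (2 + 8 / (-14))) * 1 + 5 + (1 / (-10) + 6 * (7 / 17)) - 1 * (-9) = 1223 / 34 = 35.97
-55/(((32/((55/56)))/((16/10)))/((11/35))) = -1331/1568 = -0.85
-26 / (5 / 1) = -26 / 5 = -5.20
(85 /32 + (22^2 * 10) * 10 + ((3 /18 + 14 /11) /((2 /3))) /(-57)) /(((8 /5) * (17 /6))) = 255565825 /23936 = 10677.05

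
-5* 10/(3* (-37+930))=-50/2679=-0.02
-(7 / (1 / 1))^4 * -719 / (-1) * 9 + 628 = -15536243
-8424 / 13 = -648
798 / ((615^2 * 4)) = 133 / 252150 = 0.00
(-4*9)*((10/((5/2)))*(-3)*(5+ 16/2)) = 5616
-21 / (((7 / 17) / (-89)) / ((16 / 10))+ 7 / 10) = -60520 / 2009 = -30.12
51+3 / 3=52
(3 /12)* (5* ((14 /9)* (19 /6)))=665 /108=6.16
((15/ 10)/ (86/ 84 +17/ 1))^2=3969/ 573049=0.01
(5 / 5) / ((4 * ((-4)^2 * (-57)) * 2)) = -1 / 7296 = -0.00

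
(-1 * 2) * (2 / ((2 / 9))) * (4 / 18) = -4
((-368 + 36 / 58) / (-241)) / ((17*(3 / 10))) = 106540 / 356439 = 0.30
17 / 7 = 2.43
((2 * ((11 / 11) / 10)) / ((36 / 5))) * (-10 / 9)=-0.03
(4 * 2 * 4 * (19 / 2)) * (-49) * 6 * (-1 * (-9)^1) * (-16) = 12870144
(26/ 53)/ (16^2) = 13/ 6784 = 0.00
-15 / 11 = -1.36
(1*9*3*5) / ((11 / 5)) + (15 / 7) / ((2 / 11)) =11265 / 154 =73.15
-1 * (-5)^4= -625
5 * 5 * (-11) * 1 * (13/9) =-3575/9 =-397.22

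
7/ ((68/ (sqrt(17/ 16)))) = 7*sqrt(17)/ 272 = 0.11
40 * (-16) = -640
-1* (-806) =806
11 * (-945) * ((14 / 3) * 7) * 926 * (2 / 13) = -628883640 / 13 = -48375664.62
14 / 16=7 / 8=0.88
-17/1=-17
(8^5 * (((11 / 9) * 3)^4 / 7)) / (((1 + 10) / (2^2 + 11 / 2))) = 414334976 / 567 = 730749.52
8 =8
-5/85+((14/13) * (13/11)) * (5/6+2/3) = 346/187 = 1.85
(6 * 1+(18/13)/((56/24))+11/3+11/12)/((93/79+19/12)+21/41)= 7906399/2315131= 3.42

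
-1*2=-2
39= 39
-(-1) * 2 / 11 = 2 / 11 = 0.18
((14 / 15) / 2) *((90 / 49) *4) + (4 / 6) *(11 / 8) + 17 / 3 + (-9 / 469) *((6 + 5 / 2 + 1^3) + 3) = 54997 / 5628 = 9.77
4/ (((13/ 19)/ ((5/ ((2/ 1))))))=190/ 13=14.62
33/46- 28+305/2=2880/23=125.22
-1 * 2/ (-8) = 1/ 4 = 0.25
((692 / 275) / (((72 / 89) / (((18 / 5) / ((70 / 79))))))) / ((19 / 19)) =1216363 / 96250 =12.64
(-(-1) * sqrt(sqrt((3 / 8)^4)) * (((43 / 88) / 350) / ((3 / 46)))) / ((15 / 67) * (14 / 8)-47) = -66263 / 384722800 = -0.00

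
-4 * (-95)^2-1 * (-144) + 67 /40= -1438173 /40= -35954.32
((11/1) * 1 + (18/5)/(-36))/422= 109/4220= 0.03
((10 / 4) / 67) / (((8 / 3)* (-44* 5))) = -3 / 47168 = -0.00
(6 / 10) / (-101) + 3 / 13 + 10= 10.22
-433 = -433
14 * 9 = 126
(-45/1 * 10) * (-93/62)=675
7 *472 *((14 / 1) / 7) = 6608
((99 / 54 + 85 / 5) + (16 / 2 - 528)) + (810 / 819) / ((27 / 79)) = -272057 / 546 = -498.27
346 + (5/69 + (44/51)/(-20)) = 2029462/5865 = 346.03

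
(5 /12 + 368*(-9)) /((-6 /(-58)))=-1152431 /36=-32011.97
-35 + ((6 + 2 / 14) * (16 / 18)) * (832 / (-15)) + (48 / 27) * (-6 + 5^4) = 720637 / 945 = 762.58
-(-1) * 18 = 18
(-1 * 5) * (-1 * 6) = 30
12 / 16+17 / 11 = 101 / 44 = 2.30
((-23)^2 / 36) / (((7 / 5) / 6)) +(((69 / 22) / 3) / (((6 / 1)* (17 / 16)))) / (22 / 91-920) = 20699084531 / 328682046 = 62.98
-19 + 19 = 0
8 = 8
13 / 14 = 0.93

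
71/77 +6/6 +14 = 1226/77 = 15.92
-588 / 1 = -588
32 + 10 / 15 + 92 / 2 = 236 / 3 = 78.67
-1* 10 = -10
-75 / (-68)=75 / 68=1.10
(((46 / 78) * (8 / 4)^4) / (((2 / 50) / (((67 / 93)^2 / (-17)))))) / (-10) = 4129880 / 5734287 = 0.72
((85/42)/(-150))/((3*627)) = -17/2370060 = -0.00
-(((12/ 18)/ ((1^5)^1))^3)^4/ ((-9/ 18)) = 8192/ 531441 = 0.02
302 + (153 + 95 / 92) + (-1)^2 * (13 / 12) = 31541 / 69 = 457.12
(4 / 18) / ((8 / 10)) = 5 / 18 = 0.28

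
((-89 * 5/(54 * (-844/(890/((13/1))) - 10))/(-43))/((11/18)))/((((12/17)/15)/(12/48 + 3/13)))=-420803125/2932630272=-0.14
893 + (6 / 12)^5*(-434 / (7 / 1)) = 891.06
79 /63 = 1.25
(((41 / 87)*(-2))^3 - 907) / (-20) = 597813589 / 13170060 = 45.39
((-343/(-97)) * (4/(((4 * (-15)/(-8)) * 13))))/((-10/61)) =-0.88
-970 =-970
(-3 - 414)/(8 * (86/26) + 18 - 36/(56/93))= 75894/2789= 27.21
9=9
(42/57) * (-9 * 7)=-882/19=-46.42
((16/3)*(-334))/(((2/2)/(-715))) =3820960/3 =1273653.33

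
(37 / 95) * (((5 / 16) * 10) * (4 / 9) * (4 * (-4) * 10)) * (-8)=118400 / 171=692.40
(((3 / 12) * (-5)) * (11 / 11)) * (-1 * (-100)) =-125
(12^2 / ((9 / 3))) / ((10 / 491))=11784 / 5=2356.80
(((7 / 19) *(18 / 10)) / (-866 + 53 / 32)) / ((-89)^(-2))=-15968736 / 2627605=-6.08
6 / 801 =2 / 267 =0.01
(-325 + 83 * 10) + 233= 738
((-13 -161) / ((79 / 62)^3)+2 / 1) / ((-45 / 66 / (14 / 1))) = 1685.97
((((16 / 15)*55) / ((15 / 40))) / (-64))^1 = -22 / 9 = -2.44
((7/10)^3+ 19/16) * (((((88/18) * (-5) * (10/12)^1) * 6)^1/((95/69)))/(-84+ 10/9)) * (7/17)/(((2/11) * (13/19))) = 5.43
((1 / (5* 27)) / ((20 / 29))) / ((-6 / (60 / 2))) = -29 / 540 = -0.05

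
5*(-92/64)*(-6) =345/8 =43.12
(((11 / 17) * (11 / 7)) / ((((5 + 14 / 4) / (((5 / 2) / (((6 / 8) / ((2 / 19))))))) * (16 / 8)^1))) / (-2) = -1210 / 115311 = -0.01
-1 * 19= -19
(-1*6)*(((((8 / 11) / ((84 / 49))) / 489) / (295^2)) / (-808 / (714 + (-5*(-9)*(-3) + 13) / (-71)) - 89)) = 177856 / 267991061330025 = 0.00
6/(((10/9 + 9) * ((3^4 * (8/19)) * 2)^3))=6859/3668281344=0.00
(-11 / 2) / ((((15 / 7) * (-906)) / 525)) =1.49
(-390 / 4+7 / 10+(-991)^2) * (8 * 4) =157117472 / 5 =31423494.40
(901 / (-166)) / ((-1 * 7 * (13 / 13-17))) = -901 / 18592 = -0.05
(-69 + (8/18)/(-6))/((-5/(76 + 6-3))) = 29467/27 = 1091.37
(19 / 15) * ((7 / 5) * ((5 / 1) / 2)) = 133 / 30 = 4.43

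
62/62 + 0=1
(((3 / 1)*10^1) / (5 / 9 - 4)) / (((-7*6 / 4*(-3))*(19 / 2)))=-120 / 4123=-0.03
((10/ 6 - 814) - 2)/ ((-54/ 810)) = 12215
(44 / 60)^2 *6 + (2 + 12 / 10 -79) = -5443 / 75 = -72.57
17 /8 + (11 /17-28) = -3431 /136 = -25.23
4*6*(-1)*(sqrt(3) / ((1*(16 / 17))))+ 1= 1-51*sqrt(3) / 2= -43.17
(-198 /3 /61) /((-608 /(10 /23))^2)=-825 /1491085952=-0.00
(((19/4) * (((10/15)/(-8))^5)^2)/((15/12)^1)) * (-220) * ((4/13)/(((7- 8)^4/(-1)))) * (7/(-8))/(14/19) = -3971/804925734912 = -0.00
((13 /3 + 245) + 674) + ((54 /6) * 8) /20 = 13904 /15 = 926.93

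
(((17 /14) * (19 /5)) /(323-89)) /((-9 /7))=-323 /21060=-0.02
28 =28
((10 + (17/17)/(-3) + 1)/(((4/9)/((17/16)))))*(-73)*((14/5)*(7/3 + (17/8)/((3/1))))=-634151/40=-15853.78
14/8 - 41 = -39.25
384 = 384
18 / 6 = 3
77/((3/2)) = 154/3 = 51.33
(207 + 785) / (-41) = -992 / 41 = -24.20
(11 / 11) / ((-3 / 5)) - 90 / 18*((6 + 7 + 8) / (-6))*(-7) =-745 / 6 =-124.17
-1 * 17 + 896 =879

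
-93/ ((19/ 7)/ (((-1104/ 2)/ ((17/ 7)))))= 2515464/ 323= 7787.81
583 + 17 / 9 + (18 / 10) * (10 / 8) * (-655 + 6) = -31513 / 36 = -875.36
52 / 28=13 / 7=1.86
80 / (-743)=-80 / 743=-0.11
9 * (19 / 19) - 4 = 5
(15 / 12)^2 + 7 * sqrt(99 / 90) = 25 / 16 + 7 * sqrt(110) / 10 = 8.90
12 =12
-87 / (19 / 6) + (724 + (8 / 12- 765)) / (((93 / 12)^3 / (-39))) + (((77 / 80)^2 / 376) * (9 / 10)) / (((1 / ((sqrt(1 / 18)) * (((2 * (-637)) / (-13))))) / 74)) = -20.30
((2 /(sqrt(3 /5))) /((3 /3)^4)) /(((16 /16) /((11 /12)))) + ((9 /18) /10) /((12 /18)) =3 /40 + 11 *sqrt(15) /18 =2.44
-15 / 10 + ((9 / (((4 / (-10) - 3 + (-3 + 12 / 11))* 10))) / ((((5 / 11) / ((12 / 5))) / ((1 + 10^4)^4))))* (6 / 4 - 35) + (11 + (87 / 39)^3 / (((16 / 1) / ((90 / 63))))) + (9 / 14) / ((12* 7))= 1614622229722226741886377 / 5382650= 299967902375637788.43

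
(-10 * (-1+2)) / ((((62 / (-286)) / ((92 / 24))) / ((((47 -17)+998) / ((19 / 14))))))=236676440 / 1767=133942.52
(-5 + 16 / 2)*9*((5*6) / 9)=90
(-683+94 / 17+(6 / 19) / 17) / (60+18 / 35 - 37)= -7658595 / 265829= -28.81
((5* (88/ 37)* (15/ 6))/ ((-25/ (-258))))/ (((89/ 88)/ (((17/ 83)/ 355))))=16982592/ 97028245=0.18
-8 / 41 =-0.20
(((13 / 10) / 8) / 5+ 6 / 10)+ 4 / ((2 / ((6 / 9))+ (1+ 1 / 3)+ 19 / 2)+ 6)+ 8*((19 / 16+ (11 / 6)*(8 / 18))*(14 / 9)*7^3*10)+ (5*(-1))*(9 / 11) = 10874050770811 / 127234800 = 85464.44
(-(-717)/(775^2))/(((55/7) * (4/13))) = 65247/132137500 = 0.00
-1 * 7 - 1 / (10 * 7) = -491 / 70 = -7.01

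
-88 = -88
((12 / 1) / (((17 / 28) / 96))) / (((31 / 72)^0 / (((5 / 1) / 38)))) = 249.66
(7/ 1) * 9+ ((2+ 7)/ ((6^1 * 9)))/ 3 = 1135/ 18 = 63.06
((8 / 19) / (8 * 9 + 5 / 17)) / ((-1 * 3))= -136 / 70053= -0.00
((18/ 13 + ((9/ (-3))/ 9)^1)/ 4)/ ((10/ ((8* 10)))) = 82/ 39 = 2.10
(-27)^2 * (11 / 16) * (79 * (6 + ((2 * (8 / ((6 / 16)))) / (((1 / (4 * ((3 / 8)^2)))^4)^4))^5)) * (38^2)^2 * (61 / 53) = 1878415045788174113215449135461880879513081013855916646732220325819683165801196537795341370222805219 / 3294766441214836504279407393972688065665521999032428628043073846917181667708033612906496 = 570120850537.61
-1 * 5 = -5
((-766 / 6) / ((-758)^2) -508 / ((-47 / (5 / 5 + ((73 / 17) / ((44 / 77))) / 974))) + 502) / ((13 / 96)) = 2752016586564152 / 726603545629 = 3787.51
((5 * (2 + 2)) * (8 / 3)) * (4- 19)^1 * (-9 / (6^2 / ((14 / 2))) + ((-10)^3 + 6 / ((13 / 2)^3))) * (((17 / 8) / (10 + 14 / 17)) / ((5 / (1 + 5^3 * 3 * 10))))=47714990161465 / 404248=118033954.80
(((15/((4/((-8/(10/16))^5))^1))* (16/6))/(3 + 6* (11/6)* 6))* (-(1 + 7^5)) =36094905155584/43125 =836983307.96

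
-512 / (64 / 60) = -480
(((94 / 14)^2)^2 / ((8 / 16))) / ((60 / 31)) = 151270111 / 72030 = 2100.10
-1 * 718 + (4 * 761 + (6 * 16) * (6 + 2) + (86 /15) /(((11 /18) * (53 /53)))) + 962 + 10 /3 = 671338 /165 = 4068.72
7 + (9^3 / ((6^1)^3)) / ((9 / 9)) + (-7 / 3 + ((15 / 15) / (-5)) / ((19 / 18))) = 17903 / 2280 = 7.85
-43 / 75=-0.57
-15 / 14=-1.07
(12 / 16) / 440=3 / 1760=0.00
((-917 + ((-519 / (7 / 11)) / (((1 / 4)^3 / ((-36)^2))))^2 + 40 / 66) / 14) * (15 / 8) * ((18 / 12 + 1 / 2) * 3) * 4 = 110992909528228222785 / 7546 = 14708840382749565.70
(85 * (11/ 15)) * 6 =374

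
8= 8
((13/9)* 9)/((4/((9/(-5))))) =-117/20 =-5.85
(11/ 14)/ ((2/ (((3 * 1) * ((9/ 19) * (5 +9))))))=297/ 38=7.82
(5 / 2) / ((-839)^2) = 5 / 1407842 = 0.00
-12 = -12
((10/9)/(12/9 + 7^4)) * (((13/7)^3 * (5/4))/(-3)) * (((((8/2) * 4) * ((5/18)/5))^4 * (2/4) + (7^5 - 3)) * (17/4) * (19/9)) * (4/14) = -488993824556575/9196058784087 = -53.17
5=5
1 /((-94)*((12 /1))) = -1 /1128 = -0.00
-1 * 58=-58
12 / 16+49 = 199 / 4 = 49.75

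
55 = 55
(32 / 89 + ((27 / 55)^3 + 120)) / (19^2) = 93892673 / 281340125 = 0.33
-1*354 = -354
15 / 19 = 0.79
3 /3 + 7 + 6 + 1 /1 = 15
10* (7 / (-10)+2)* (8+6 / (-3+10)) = 806 / 7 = 115.14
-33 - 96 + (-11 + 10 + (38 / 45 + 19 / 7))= -39829 / 315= -126.44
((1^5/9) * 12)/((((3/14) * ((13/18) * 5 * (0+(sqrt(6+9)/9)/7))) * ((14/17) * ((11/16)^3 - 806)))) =-557056 * sqrt(15)/51072125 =-0.04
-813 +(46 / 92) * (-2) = -814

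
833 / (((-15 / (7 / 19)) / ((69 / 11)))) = -134113 / 1045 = -128.34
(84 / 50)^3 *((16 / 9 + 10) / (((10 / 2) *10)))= 436296 / 390625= 1.12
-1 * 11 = -11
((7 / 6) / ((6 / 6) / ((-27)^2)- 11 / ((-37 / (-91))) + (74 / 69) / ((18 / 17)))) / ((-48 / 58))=13992993 / 258472720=0.05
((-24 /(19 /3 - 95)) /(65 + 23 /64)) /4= 576 /556339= 0.00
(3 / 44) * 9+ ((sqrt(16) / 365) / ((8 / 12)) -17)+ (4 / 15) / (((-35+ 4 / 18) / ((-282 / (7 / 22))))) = -67377823 / 7037492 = -9.57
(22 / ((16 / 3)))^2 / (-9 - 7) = -1089 / 1024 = -1.06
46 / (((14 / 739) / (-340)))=-5778980 / 7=-825568.57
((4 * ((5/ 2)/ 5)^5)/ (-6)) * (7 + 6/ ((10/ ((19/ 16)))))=-617/ 3840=-0.16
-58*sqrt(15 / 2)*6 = -174*sqrt(30) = -953.04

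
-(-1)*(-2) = -2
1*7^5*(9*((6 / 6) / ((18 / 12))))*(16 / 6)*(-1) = -268912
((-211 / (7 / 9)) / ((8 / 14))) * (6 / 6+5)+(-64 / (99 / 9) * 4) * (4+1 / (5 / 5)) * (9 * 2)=-108747 / 22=-4943.05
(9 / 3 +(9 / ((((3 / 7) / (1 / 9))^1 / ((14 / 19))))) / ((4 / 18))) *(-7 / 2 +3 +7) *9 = 11934 / 19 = 628.11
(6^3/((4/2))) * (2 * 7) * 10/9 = 1680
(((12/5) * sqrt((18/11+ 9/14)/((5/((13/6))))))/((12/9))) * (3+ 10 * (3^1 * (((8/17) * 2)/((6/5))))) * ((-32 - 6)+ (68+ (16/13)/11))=2383371 * sqrt(385)/32725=1429.03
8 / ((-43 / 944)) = -7552 / 43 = -175.63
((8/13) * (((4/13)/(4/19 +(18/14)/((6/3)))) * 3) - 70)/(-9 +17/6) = 15959244/1419431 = 11.24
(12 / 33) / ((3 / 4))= 16 / 33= 0.48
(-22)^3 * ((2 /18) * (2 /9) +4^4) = -220818224 /81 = -2726150.91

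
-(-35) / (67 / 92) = 3220 / 67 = 48.06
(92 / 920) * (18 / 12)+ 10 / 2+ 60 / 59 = 7277 / 1180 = 6.17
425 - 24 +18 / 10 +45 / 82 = 165373 / 410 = 403.35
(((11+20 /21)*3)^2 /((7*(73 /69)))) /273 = 0.64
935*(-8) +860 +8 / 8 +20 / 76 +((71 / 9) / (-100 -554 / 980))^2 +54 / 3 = -24667160155581386 / 3737034779931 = -6600.73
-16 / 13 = -1.23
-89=-89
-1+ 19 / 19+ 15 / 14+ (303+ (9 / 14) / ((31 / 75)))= 66321 / 217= 305.63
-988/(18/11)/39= -418/27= -15.48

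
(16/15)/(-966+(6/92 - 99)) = -736/734805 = -0.00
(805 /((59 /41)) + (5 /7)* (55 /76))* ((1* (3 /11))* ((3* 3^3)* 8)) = 8541394110 /86317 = 98953.79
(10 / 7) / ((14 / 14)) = 10 / 7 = 1.43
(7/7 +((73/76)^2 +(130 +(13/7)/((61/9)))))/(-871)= -326043387/2148192592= -0.15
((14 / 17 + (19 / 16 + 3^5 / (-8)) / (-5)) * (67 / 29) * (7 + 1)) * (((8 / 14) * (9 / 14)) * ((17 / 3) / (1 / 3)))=5462577 / 7105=768.84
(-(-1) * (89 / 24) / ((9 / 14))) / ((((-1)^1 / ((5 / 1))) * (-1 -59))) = 623 / 1296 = 0.48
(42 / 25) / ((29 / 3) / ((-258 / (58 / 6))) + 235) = 0.01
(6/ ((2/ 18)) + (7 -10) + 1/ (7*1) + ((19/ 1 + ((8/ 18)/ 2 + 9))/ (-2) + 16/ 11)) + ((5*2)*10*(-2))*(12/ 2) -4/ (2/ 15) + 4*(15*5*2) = -409919/ 693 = -591.51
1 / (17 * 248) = 1 / 4216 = 0.00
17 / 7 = 2.43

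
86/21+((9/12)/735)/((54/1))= 216721/52920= 4.10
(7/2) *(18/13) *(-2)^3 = -504/13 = -38.77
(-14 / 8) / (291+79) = -7 / 1480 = -0.00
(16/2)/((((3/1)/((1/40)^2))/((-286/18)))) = -143/5400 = -0.03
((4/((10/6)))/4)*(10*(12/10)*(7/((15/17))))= 1428/25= 57.12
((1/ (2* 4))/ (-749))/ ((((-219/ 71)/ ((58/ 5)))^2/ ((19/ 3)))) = -80550139/ 5388418350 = -0.01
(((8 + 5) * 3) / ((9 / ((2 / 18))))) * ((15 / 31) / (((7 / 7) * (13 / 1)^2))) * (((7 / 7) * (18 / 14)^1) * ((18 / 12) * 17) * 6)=765 / 2821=0.27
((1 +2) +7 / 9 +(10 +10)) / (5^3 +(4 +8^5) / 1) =214 / 296073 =0.00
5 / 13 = 0.38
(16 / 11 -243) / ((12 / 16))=-10628 / 33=-322.06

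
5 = 5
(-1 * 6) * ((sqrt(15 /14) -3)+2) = 6 -3 * sqrt(210) /7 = -0.21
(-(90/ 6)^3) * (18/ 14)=-30375/ 7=-4339.29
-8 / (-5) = 8 / 5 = 1.60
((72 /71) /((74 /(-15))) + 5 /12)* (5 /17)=33275 /535908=0.06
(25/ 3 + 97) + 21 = 379/ 3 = 126.33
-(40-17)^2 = -529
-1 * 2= -2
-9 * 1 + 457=448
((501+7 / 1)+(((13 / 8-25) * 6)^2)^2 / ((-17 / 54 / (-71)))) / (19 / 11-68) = -122861927447215 / 93312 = -1316678749.22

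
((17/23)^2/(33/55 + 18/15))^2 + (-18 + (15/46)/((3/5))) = -787202131/45334242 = -17.36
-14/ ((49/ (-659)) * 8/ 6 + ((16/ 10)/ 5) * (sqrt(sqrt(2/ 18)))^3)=227997525 * sqrt(3)/ 2764751 + 1271458125/ 5529502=372.78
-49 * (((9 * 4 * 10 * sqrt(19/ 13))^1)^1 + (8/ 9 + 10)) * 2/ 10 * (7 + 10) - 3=-59976 * sqrt(247)/ 13 - 81769/ 45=-74324.54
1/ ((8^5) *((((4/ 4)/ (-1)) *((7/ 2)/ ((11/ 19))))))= -0.00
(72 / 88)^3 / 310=729 / 412610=0.00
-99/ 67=-1.48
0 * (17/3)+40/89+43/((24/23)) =88981/2136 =41.66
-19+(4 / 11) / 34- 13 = -5982 / 187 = -31.99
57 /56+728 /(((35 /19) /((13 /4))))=359917 /280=1285.42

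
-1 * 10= -10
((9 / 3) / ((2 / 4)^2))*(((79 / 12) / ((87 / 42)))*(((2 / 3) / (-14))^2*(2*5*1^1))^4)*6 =3160000 / 52231567689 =0.00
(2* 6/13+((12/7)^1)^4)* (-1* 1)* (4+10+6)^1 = -5967600/31213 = -191.19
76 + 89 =165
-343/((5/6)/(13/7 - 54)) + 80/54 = 579514/27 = 21463.48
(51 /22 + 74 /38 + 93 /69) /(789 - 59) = 53967 /7018220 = 0.01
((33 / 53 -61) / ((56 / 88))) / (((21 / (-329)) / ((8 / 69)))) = 13235200 / 76797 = 172.34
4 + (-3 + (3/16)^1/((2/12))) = 17/8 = 2.12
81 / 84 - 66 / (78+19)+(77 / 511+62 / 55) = 17031361 / 10904740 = 1.56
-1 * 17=-17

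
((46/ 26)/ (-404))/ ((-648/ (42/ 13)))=161/ 7373808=0.00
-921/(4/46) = -21183/2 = -10591.50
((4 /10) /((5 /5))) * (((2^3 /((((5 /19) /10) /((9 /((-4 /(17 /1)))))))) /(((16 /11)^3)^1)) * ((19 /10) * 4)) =-11486.74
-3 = -3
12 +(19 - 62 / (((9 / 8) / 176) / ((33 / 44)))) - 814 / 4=-44683 / 6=-7447.17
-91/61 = -1.49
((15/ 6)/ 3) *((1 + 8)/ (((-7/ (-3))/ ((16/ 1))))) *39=14040/ 7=2005.71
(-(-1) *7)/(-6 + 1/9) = -63/53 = -1.19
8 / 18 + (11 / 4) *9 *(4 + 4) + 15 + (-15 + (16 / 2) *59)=6034 / 9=670.44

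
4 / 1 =4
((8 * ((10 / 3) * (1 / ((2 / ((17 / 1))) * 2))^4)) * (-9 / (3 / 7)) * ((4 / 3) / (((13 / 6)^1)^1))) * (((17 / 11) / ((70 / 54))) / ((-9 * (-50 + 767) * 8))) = 1419857 / 546832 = 2.60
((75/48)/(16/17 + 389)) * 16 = 425/6629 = 0.06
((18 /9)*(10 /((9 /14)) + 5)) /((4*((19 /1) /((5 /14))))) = 925 /4788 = 0.19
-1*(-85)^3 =614125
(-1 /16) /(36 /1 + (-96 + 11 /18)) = 9 /8552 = 0.00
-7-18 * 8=-151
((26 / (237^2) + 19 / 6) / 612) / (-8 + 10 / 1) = 0.00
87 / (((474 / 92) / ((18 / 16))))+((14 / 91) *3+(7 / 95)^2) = 721614667 / 37074700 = 19.46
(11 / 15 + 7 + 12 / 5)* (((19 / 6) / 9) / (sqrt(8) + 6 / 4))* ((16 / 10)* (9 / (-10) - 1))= 219488 / 77625 - 877952* sqrt(2) / 232875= -2.50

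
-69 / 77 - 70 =-5459 / 77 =-70.90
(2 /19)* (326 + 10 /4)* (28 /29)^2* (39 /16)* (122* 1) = 9585.97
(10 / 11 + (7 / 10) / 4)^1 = 477 / 440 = 1.08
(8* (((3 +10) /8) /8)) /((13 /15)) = 15 /8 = 1.88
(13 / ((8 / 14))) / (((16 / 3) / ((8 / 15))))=91 / 40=2.28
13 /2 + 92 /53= 8.24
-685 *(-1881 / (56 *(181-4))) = 429495 / 3304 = 129.99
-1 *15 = -15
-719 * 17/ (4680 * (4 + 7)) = -0.24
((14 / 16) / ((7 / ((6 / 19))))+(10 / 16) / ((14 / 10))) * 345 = 178365 / 1064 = 167.64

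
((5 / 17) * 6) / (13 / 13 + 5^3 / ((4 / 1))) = 0.05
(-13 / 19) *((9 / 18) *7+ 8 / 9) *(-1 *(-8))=-4108 / 171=-24.02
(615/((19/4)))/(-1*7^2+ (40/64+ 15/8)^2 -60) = -3280/2603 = -1.26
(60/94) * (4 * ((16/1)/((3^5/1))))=640/3807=0.17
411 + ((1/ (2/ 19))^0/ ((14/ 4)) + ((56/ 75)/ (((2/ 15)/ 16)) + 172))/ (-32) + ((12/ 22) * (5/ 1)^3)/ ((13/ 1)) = 32677511/ 80080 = 408.06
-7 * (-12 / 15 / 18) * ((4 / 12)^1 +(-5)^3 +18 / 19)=-98728 / 2565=-38.49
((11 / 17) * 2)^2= 484 / 289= 1.67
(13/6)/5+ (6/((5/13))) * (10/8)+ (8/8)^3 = 314/15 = 20.93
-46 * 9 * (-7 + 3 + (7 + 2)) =-2070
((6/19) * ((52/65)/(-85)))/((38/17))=-12/9025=-0.00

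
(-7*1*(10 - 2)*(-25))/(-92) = -350/23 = -15.22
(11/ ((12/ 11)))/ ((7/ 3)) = 121/ 28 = 4.32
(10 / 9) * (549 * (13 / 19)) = 7930 / 19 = 417.37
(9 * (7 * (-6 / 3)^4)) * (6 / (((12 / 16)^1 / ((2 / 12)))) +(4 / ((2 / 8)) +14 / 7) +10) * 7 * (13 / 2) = 1345344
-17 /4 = -4.25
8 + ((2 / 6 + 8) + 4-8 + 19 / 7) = 316 / 21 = 15.05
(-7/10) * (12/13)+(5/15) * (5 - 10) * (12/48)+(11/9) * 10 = 11.16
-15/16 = -0.94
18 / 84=3 / 14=0.21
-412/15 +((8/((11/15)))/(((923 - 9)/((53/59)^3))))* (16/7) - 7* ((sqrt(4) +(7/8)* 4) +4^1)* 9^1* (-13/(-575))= -1021727026509533/24933431626950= -40.98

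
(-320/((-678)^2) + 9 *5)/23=5171365/2643183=1.96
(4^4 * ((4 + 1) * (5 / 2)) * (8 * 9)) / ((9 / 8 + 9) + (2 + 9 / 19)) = 7004160 / 383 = 18287.62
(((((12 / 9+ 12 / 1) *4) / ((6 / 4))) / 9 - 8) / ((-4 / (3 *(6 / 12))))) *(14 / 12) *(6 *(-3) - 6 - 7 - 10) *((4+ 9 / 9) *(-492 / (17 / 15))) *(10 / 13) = 241223500 / 1989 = 121278.78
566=566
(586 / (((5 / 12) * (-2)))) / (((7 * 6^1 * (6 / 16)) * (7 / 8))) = -37504 / 735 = -51.03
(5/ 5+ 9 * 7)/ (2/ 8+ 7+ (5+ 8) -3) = 256/ 69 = 3.71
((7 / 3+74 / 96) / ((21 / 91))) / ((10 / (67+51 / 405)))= 8776547 / 97200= 90.29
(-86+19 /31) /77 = -1.11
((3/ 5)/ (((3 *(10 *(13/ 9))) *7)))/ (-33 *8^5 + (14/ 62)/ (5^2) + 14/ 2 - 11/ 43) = -3999/ 2186157534106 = -0.00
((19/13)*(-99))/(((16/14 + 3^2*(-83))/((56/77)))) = 9576/67873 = 0.14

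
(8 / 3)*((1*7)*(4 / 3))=224 / 9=24.89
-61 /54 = -1.13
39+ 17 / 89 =3488 / 89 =39.19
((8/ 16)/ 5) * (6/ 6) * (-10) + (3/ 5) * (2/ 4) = -7/ 10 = -0.70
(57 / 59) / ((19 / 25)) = 75 / 59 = 1.27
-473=-473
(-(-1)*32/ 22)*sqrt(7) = 16*sqrt(7)/ 11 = 3.85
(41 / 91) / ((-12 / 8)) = -82 / 273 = -0.30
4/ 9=0.44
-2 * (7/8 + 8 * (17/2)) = -551/4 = -137.75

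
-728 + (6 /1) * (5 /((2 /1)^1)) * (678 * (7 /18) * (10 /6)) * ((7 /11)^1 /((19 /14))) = 1481494 /627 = 2362.83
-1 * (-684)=684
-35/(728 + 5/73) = -2555/53149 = -0.05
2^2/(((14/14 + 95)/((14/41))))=7/492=0.01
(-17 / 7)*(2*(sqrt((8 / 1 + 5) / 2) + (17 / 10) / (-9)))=289 / 315 - 17*sqrt(26) / 7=-11.47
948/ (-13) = -72.92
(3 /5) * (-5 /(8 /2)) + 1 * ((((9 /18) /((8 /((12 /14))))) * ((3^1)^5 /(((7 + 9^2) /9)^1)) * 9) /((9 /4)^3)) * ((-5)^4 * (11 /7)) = 1032.41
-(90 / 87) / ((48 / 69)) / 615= -23 / 9512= -0.00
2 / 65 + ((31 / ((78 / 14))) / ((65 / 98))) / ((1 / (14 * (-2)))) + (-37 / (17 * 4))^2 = -234.56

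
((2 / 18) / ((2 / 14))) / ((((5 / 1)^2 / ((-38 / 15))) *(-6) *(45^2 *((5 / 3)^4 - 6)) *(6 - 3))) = 133 / 105553125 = 0.00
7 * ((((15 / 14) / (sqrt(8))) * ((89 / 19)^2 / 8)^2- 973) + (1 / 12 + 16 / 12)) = -81613 / 12 + 941133615 * sqrt(2) / 66724352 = -6781.14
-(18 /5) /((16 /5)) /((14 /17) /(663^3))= -44589439791 /112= -398119998.13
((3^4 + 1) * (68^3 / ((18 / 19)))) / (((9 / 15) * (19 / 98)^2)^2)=53506813057.59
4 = 4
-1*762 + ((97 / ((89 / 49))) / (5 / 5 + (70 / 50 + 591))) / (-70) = -402432691 / 528126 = -762.00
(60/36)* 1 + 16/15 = 41/15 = 2.73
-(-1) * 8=8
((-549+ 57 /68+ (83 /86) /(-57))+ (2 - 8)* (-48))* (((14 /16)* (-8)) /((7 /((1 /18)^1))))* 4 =43363463 /750006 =57.82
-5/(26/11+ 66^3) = -55/3162482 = -0.00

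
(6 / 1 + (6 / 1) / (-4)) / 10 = 9 / 20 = 0.45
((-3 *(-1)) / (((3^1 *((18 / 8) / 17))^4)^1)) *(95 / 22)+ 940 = 2847315340 / 1948617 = 1461.20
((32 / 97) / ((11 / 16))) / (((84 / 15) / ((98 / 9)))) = 0.93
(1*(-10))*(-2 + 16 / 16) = 10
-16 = -16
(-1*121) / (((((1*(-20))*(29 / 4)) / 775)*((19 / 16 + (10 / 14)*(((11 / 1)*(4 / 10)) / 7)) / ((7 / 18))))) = 51463720 / 334863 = 153.69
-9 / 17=-0.53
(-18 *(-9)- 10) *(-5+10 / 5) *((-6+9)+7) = -4560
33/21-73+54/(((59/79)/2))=30224/413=73.18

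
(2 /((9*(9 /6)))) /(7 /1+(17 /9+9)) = 4 /483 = 0.01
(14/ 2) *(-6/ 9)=-14/ 3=-4.67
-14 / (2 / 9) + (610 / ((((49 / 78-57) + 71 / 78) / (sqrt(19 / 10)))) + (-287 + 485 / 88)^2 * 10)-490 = 3065870989 / 3872-793 * sqrt(190) / 721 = 791790.36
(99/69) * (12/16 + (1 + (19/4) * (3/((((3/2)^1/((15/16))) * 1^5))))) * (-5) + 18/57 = -1064619/13984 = -76.13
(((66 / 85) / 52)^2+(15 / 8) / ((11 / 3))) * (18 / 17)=494730747 / 913326700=0.54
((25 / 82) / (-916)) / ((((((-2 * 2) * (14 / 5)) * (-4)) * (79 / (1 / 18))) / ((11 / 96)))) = -1375 / 2296826413056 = -0.00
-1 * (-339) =339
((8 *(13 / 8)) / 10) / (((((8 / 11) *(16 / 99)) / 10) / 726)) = 80296.73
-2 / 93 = -0.02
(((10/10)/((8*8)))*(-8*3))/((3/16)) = -2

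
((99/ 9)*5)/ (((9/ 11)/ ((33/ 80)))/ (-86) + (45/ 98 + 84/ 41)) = 1149810970/ 51948471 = 22.13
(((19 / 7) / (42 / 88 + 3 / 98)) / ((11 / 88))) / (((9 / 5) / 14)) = 655424 / 1971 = 332.53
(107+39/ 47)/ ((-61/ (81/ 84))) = -4887/ 2867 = -1.70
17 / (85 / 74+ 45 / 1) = 1258 / 3415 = 0.37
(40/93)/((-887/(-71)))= 2840/82491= 0.03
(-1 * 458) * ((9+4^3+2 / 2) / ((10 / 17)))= -288082 / 5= -57616.40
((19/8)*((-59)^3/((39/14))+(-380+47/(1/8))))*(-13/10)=27316889/120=227640.74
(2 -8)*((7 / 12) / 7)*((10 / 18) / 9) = -5 / 162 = -0.03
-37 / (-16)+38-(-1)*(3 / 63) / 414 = 2803823 / 69552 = 40.31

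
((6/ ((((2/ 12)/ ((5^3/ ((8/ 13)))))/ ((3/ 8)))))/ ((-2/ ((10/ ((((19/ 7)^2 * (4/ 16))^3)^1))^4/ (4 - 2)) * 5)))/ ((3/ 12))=-17627876481978547949994246144000000/ 4898762930960846817716295277921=-3598.43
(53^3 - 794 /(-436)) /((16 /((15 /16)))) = 486833745 /55808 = 8723.37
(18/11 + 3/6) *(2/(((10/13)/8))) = 44.44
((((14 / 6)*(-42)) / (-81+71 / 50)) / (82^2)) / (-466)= -1225 / 3116933734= -0.00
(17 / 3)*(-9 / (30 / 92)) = -782 / 5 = -156.40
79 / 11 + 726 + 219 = 10474 / 11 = 952.18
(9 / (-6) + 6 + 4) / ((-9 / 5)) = -85 / 18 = -4.72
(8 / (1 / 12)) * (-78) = -7488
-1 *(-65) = 65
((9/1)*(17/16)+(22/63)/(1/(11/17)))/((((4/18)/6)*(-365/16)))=-100641/8687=-11.59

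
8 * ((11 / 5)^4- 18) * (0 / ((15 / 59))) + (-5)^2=25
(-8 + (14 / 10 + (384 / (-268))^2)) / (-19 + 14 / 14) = 34019 / 134670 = 0.25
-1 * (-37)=37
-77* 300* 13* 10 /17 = -3003000 /17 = -176647.06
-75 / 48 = -25 / 16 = -1.56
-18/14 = -9/7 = -1.29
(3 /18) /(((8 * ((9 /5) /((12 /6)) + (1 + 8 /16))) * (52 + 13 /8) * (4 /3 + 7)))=1 /51480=0.00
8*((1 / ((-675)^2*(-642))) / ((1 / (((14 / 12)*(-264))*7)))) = 8624 / 146255625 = 0.00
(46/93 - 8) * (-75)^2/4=-10554.44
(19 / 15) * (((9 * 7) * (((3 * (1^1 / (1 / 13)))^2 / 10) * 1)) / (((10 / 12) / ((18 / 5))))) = 32771466 / 625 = 52434.35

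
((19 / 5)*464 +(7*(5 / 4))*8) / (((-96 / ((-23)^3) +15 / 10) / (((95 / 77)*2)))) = 8475726872 / 2825361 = 2999.87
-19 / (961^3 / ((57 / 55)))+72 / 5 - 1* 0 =702902914269 / 48812702455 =14.40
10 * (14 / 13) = 140 / 13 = 10.77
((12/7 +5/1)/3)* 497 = 3337/3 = 1112.33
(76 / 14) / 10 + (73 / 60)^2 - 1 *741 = -18622217 / 25200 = -738.98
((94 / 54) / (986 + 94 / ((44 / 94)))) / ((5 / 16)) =8272 / 1762425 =0.00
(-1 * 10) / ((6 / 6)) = -10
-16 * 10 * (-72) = 11520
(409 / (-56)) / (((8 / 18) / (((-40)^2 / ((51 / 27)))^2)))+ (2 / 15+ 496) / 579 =-207162247744834 / 17569755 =-11790844.42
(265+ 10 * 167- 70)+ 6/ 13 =24251/ 13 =1865.46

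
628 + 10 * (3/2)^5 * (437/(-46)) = -2989/32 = -93.41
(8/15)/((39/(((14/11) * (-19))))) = -2128/6435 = -0.33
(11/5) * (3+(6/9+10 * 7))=2431/15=162.07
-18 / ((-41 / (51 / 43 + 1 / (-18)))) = 875 / 1763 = 0.50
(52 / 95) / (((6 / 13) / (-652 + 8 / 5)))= -366392 / 475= -771.35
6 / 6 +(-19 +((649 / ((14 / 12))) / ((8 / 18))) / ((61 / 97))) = 1684359 / 854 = 1972.32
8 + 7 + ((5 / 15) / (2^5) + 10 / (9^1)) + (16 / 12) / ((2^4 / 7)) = 4811 / 288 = 16.70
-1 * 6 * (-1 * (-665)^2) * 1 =2653350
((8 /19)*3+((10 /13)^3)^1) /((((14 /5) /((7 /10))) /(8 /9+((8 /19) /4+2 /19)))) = 3371216 /7138053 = 0.47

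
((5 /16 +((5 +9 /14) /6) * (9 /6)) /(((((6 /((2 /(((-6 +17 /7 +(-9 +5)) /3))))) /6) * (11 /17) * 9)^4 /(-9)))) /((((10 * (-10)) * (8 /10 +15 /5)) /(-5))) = -5529006679 /79018780107564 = -0.00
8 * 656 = 5248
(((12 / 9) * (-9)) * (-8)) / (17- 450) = -96 / 433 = -0.22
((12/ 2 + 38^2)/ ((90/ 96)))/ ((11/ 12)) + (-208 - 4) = 16228/ 11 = 1475.27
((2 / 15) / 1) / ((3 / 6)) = 4 / 15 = 0.27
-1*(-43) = 43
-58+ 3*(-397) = -1249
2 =2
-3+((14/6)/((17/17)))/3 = -2.22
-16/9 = -1.78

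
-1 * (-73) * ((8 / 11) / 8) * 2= 146 / 11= 13.27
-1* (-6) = 6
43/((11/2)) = 86/11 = 7.82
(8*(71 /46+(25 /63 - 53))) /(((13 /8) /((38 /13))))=-734.78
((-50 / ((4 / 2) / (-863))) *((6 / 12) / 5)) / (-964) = -4315 / 1928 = -2.24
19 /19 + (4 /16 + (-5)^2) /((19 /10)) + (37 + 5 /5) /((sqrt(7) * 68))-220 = -7817 /38 + 19 * sqrt(7) /238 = -205.50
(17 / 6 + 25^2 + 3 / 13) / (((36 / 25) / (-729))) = -33067575 / 104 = -317957.45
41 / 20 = 2.05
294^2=86436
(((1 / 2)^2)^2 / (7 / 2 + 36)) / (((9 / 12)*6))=1 / 2844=0.00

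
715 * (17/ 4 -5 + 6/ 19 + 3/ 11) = -115.46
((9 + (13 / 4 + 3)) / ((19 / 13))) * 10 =3965 / 38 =104.34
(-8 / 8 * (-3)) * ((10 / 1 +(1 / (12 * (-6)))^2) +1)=57025 / 1728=33.00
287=287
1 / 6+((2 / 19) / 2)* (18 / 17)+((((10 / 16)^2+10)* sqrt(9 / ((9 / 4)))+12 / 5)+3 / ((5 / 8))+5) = 5147893 / 155040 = 33.20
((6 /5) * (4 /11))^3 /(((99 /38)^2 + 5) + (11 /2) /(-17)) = 113117184 /15606806875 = 0.01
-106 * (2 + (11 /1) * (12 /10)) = -8056 /5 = -1611.20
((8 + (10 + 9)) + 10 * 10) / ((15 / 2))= 254 / 15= 16.93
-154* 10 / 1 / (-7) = 220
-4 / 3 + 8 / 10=-8 / 15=-0.53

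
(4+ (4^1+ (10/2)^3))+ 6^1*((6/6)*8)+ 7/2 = 369/2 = 184.50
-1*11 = -11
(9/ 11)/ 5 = 9/ 55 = 0.16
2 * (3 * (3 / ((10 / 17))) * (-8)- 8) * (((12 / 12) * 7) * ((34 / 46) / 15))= -155176 / 1725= -89.96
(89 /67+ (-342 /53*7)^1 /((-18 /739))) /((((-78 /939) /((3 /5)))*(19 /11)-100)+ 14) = -34033776117 /1581551482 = -21.52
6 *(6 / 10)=18 / 5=3.60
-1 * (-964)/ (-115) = -964/ 115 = -8.38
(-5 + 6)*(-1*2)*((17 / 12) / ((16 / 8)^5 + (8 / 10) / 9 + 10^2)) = -255 / 11888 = -0.02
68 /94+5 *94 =22124 /47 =470.72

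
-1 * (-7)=7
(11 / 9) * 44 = 484 / 9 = 53.78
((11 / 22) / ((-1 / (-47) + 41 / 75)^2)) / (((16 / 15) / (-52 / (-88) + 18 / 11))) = 186384375 / 57584384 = 3.24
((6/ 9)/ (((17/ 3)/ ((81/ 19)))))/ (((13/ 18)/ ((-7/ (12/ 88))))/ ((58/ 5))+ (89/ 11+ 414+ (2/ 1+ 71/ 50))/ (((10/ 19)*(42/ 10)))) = 217047600/ 83301873451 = 0.00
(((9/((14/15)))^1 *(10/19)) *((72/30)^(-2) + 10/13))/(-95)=-26475/525616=-0.05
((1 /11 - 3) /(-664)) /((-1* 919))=-4 /839047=-0.00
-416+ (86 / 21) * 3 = -2826 / 7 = -403.71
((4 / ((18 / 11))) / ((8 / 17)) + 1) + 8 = 511 / 36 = 14.19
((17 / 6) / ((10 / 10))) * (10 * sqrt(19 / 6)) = 85 * sqrt(114) / 18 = 50.42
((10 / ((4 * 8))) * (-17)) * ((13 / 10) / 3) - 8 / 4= -413 / 96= -4.30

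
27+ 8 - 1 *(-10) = 45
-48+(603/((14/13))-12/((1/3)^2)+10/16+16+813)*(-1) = -74455/56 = -1329.55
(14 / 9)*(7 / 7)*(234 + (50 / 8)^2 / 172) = 4512151 / 12384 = 364.35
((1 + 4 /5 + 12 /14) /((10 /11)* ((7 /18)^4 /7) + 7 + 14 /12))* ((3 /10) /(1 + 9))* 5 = 40271418 /825455225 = 0.05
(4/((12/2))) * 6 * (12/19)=48/19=2.53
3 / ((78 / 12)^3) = 24 / 2197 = 0.01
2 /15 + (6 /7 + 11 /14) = 373 /210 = 1.78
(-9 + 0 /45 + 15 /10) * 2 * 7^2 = -735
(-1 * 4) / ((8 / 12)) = -6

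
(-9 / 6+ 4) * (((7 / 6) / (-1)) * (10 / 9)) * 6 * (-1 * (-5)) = -875 / 9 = -97.22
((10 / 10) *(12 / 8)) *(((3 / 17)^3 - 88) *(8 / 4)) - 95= -358.98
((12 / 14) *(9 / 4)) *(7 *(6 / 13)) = 81 / 13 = 6.23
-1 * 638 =-638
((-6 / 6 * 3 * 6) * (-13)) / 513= 26 / 57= 0.46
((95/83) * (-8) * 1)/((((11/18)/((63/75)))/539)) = -2815344/415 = -6783.96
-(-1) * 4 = 4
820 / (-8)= -205 / 2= -102.50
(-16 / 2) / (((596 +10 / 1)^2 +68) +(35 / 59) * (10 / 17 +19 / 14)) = -0.00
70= 70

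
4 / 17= 0.24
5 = 5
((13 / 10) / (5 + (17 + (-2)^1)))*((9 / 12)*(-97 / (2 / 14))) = -26481 / 800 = -33.10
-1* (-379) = 379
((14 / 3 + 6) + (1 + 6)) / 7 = 2.52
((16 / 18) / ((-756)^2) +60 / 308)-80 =-564442819 / 7072758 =-79.81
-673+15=-658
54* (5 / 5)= 54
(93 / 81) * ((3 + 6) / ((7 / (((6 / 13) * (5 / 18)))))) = 155 / 819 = 0.19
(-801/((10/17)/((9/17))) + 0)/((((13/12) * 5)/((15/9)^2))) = -4806/13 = -369.69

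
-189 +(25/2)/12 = -4511/24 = -187.96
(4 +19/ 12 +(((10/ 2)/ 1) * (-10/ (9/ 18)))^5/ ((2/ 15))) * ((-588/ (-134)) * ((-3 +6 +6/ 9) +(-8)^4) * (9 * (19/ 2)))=-30915996297698475831/ 268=-115358195140665954.59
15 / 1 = 15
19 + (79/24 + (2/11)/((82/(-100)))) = 238885/10824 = 22.07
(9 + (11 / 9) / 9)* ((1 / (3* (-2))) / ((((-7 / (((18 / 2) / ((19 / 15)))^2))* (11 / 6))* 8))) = 0.75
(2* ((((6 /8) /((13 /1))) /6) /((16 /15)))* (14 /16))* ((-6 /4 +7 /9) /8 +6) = 29785 /319488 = 0.09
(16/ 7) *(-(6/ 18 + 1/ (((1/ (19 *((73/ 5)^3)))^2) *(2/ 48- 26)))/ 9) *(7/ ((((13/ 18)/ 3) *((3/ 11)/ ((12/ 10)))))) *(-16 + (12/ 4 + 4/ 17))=-85844250060130286912/ 1536640625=-55864883866.47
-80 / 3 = -26.67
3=3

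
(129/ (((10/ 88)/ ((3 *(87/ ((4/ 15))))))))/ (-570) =-370359/ 190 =-1949.26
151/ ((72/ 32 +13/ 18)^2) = 195696/ 11449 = 17.09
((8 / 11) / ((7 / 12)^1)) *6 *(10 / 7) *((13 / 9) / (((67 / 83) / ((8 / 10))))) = 15.30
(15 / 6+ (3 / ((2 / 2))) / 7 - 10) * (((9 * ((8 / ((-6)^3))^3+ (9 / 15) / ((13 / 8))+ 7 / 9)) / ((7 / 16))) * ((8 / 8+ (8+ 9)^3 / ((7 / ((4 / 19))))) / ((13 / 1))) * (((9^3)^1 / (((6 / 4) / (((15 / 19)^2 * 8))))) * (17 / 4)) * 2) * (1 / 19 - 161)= 47814508538759001600 / 7554317407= 6329428055.86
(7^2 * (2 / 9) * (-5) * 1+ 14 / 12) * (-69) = 22057 / 6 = 3676.17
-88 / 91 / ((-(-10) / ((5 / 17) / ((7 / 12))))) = -0.05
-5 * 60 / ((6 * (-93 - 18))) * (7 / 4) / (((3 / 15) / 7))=6125 / 222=27.59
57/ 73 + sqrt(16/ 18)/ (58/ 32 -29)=57/ 73 -32 * sqrt(2)/ 1305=0.75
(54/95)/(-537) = -18/17005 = -0.00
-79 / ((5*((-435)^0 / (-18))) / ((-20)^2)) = 113760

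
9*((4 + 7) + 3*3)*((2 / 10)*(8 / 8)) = 36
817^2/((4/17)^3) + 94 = 3279379473/64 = 51240304.27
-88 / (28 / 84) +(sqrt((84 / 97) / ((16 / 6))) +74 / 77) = -20254 / 77 +3 * sqrt(1358) / 194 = -262.47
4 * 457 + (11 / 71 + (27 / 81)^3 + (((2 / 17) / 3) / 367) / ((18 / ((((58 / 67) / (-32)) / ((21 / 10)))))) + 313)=288254959538065 / 134623594728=2141.19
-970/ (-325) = 194/ 65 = 2.98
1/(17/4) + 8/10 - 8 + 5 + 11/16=-1737/1360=-1.28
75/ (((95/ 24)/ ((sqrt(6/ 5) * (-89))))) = -6408 * sqrt(30)/ 19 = -1847.27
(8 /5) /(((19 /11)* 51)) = 88 /4845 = 0.02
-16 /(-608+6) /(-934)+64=8996284 /140567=64.00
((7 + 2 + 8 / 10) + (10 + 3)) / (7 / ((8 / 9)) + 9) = 304 / 225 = 1.35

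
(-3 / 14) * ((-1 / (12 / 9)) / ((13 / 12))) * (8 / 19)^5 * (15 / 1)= 6635520 / 225325009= 0.03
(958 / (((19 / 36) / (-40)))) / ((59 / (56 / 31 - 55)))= 2274828480 / 34751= 65460.81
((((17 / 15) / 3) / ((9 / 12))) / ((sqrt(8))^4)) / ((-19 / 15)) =-17 / 2736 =-0.01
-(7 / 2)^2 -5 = -69 / 4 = -17.25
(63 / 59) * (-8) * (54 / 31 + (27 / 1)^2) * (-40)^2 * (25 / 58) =-228342240000 / 53041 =-4305013.86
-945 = -945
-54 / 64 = -27 / 32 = -0.84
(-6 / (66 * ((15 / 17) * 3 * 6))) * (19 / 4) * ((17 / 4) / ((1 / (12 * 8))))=-5491 / 495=-11.09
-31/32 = -0.97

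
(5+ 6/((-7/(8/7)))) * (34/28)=3349/686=4.88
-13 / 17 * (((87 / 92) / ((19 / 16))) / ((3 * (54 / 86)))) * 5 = -1.62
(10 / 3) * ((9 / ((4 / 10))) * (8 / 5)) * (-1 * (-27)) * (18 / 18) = 3240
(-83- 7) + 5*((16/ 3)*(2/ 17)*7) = -3470/ 51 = -68.04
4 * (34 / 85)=8 / 5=1.60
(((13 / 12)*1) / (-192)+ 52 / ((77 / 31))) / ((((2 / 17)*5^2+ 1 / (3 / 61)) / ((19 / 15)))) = 1199314181 / 1052916480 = 1.14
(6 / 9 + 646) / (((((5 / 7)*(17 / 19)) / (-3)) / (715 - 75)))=-33026560 / 17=-1942738.82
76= 76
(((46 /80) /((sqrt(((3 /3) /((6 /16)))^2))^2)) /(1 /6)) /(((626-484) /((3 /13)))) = 1863 /2362880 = 0.00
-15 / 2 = -7.50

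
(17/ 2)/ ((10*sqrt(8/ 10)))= 17*sqrt(5)/ 40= 0.95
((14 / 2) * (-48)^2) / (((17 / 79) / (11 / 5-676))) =-4292483328 / 85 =-50499803.86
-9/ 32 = -0.28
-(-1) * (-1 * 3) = -3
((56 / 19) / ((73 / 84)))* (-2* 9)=-84672 / 1387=-61.05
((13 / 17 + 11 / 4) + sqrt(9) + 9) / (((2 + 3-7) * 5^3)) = -211 / 3400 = -0.06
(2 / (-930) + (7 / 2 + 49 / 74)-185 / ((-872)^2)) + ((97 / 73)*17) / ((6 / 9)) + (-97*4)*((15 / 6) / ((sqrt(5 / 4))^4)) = -556541763656917 / 955015690560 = -582.76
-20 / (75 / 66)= -88 / 5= -17.60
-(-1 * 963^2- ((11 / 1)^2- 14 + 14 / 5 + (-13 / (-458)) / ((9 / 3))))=6371779421 / 6870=927478.81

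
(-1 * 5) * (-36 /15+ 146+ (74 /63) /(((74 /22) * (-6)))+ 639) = -3912.71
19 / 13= 1.46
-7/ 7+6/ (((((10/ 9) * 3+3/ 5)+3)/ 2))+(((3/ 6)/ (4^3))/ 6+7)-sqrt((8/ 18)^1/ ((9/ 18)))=6.79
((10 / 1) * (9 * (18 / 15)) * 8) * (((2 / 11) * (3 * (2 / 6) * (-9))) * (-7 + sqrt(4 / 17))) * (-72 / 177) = -2612736 / 649 + 746496 * sqrt(17) / 11033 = -3746.82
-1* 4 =-4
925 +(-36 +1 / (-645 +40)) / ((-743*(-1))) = 415779594 / 449515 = 924.95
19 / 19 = 1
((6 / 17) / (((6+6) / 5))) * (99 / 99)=5 / 34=0.15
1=1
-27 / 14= -1.93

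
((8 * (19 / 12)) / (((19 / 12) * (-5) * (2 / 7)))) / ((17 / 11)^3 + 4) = -37268 / 51185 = -0.73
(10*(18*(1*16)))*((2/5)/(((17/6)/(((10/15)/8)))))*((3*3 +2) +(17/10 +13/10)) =8064/17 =474.35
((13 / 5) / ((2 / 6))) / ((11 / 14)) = 546 / 55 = 9.93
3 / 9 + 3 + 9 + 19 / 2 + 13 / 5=733 / 30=24.43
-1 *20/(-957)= 20/957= 0.02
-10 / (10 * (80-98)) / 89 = 1 / 1602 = 0.00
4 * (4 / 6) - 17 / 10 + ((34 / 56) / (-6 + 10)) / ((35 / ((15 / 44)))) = 500957 / 517440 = 0.97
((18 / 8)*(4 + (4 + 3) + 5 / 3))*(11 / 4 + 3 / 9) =703 / 8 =87.88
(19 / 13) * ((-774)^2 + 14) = 11382710 / 13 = 875593.08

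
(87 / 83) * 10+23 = 2779 / 83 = 33.48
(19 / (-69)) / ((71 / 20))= -380 / 4899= -0.08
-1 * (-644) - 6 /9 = 1930 /3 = 643.33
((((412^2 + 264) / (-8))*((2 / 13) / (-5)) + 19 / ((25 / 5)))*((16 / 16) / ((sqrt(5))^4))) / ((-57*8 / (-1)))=42749 / 741000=0.06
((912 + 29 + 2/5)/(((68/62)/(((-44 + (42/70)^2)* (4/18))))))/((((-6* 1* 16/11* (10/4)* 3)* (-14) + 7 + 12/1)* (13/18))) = -3502299834/284233625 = -12.32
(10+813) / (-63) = -823 / 63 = -13.06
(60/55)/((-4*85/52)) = -156/935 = -0.17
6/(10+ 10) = 3/10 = 0.30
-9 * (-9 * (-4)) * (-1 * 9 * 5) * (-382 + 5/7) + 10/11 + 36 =-428051378/77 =-5559108.81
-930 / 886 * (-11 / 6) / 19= 1705 / 16834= 0.10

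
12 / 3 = 4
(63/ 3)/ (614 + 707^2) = 7/ 166821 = 0.00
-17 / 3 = -5.67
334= 334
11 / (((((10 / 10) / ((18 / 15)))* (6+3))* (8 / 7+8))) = 77 / 480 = 0.16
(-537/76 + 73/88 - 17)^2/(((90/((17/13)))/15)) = 117.68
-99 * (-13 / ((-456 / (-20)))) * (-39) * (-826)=34549515 / 19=1818395.53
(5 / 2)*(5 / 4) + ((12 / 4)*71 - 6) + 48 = 2065 / 8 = 258.12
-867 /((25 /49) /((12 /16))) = -127449 /100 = -1274.49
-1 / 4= -0.25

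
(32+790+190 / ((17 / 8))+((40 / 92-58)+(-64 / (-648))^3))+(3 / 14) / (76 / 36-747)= 853.85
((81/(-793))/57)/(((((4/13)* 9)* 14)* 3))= -1/64904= -0.00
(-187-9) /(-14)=14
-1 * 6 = -6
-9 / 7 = -1.29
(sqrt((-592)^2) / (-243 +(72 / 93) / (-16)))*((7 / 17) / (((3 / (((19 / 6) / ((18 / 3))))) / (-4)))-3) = 55423040 / 6916671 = 8.01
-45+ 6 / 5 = -219 / 5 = -43.80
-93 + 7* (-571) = -4090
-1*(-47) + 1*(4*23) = 139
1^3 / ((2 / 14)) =7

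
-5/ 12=-0.42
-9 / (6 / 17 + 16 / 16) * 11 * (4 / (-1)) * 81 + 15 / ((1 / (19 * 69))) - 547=985006 / 23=42826.35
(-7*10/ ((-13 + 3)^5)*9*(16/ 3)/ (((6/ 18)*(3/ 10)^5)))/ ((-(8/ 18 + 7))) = -1120/ 201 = -5.57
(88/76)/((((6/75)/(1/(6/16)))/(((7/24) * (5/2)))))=9625/342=28.14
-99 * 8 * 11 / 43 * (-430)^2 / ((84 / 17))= -53070600 / 7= -7581514.29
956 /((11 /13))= 12428 /11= 1129.82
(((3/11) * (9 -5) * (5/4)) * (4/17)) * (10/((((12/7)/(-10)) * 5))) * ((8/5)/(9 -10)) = 1120/187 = 5.99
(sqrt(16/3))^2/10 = 8/15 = 0.53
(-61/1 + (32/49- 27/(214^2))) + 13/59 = -7960613553/132396236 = -60.13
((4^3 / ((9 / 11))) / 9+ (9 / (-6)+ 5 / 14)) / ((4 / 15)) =5350 / 189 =28.31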